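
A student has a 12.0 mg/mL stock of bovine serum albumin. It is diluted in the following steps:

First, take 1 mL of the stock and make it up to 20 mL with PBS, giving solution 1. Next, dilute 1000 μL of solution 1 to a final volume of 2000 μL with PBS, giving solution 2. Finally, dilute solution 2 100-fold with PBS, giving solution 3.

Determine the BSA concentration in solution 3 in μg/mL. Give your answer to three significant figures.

Step 1: 1 mL brought to 20 mL → factor 20/1 = 20
Step 2: 1000 μL brought to 2000 μL → factor 2000/1000 = 2
Step 3: 100-fold → factor 100
Overall dilution factor = 20 × 2 × 100 = 4000
Final = 12.0 mg/mL / 4000 = 0.003000 mg/mL = 3.00 μg/mL

3.00 μg/mL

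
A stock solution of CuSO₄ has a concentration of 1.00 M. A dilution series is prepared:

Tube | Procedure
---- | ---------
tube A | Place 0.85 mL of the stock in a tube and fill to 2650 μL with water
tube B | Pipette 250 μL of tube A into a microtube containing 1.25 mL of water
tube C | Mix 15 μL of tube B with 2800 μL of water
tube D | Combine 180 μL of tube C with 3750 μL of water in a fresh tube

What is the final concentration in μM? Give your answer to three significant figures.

Step 1: 0.85 mL brought to 2650 μL → factor 2.65/0.85 = 3.1176
Step 2: 250 μL + 1.25 mL = 1500 μL total → factor 1500/250 = 6
Step 3: 15 μL + 2800 μL = 2815 μL total → factor 2815/15 = 187.67
Step 4: 180 μL + 3750 μL = 3930 μL total → factor 3930/180 = 21.833
Overall dilution factor = 3.1176 × 6 × 187.67 × 21.833 = 76645
Final = 1.00 M / 76645 = 1.305 × 10^-5 M = 13.0 μM

13.0 μM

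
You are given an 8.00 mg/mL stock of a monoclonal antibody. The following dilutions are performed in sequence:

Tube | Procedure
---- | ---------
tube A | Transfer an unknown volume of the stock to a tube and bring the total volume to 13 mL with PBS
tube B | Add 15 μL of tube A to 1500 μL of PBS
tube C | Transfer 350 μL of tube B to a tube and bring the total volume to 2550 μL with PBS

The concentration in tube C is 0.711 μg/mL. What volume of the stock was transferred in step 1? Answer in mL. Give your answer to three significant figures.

Step 1: v brought to 13 mL → factor = 13 mL/v
Step 2: 15 μL + 1500 μL = 1515 μL total → factor 1515/15 = 101
Step 3: 350 μL brought to 2550 μL → factor 2550/350 = 7.2857
Product of known-step factors = 735.86
Overall factor = 8.00 mg/mL / (0.711 μg/mL) = 11252
Step-1 factor = 11252 / 735.86 = 15.291
v = 13 mL / 15.291 = 0.850 mL

0.850 mL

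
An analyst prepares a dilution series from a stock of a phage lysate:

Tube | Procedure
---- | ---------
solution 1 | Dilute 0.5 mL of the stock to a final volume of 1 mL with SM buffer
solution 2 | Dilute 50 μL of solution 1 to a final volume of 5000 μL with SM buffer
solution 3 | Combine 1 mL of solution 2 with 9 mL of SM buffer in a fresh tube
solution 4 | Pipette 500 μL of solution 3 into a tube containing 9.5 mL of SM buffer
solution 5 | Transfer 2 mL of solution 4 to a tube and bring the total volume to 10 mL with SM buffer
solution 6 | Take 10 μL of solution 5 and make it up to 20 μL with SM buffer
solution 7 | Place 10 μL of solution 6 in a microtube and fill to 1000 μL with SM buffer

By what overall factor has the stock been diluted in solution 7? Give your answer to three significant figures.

Step 1: 0.5 mL brought to 1 mL → factor 1/0.5 = 2
Step 2: 50 μL brought to 5000 μL → factor 5000/50 = 100
Step 3: 1 mL + 9 mL = 10 mL total → factor 10/1 = 10
Step 4: 500 μL + 9.5 mL = 10000 μL total → factor 10000/500 = 20
Step 5: 2 mL brought to 10 mL → factor 10/2 = 5
Step 6: 10 μL brought to 20 μL → factor 20/10 = 2
Step 7: 10 μL brought to 1000 μL → factor 1000/10 = 100
Overall dilution factor = 2 × 100 × 10 × 20 × 5 × 2 × 100 = 4 × 10^7

4.00 × 10^7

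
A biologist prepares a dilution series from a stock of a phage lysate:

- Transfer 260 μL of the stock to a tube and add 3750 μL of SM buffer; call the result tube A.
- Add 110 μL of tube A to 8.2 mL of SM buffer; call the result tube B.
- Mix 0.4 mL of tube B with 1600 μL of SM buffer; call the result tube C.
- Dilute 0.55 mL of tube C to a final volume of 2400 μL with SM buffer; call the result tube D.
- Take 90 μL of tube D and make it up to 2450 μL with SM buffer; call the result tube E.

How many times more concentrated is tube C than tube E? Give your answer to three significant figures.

119

Step 1: 260 μL + 3750 μL = 4010 μL total → factor 4010/260 = 15.423
Step 2: 110 μL + 8.2 mL = 8310 μL total → factor 8310/110 = 75.545
Step 3: 0.4 mL + 1600 μL = 2 mL total → factor 2/0.4 = 5
Step 4: 0.55 mL brought to 2400 μL → factor 2.4/0.55 = 4.3636
Step 5: 90 μL brought to 2450 μL → factor 2450/90 = 27.222
Dilution factor to tube C = 5825.7; to tube E = 6.9202 × 10^5
[tube C]/[tube E] = (factor to tube E)/(factor to tube C) = 6.9202 × 10^5/5825.7 = 119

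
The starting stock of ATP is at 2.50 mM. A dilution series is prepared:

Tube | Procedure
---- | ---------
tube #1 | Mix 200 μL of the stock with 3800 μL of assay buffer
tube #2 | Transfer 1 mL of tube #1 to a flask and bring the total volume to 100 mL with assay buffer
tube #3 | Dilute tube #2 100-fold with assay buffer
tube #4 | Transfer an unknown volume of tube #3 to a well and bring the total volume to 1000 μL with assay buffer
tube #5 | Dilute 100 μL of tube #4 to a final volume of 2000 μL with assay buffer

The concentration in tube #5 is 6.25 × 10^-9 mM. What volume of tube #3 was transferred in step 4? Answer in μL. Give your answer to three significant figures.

10.0 μL

Step 1: 200 μL + 3800 μL = 4000 μL total → factor 4000/200 = 20
Step 2: 1 mL brought to 100 mL → factor 100/1 = 100
Step 3: 100-fold → factor 100
Step 4: v brought to 1000 μL → factor = 1000 μL/v
Step 5: 100 μL brought to 2000 μL → factor 2000/100 = 20
Product of known-step factors = 4 × 10^6
Overall factor = 2.50 mM / (6.25 × 10^-9 mM) = 4 × 10^8
Step-4 factor = 4 × 10^8 / 4 × 10^6 = 100
v = 1000 μL / 100 = 10.0 μL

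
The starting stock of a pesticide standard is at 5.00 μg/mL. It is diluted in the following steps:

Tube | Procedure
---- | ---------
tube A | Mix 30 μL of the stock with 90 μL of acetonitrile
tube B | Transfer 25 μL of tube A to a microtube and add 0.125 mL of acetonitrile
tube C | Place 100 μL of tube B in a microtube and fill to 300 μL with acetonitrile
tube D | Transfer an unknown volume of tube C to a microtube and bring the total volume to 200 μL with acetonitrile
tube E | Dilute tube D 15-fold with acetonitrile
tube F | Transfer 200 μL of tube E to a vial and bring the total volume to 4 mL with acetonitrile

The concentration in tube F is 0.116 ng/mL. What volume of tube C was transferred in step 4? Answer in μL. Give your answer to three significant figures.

100 μL

Step 1: 30 μL + 90 μL = 120 μL total → factor 120/30 = 4
Step 2: 25 μL + 0.125 mL = 150 μL total → factor 150/25 = 6
Step 3: 100 μL brought to 300 μL → factor 300/100 = 3
Step 4: v brought to 200 μL → factor = 200 μL/v
Step 5: 15-fold → factor 15
Step 6: 200 μL brought to 4 mL → factor 4000/200 = 20
Product of known-step factors = 21600
Overall factor = 5.00 μg/mL / (0.116 ng/mL) = 43103
Step-4 factor = 43103 / 21600 = 1.9955
v = 200 μL / 1.9955 = 100 μL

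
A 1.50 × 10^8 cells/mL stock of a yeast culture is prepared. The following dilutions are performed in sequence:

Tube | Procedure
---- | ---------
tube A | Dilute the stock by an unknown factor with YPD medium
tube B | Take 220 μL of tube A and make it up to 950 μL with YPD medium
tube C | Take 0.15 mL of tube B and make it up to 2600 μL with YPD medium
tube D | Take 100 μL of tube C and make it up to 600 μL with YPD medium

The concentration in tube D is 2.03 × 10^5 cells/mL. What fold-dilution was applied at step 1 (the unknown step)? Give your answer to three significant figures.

1.65-fold

Step 1: unknown factor x
Step 2: 220 μL brought to 950 μL → factor 950/220 = 4.3182
Step 3: 0.15 mL brought to 2600 μL → factor 2.6/0.15 = 17.333
Step 4: 100 μL brought to 600 μL → factor 600/100 = 6
Product of known-step factors = 449.09
Overall factor = 1.50 × 10^8 cells/mL / (2.03 × 10^5 cells/mL) = 738.92
x = 738.92 / 449.09 = 1.65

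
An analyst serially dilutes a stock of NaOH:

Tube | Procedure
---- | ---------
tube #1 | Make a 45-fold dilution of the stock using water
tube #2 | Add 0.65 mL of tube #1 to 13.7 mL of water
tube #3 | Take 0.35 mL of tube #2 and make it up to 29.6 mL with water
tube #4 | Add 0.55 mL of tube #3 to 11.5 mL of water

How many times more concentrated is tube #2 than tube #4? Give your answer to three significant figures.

Step 1: 45-fold → factor 45
Step 2: 0.65 mL + 13.7 mL = 14.35 mL total → factor 14.35/0.65 = 22.077
Step 3: 0.35 mL brought to 29.6 mL → factor 29.6/0.35 = 84.571
Step 4: 0.55 mL + 11.5 mL = 12.05 mL total → factor 12.05/0.55 = 21.909
Dilution factor to tube #2 = 993.46; to tube #4 = 1.8408 × 10^6
[tube #2]/[tube #4] = (factor to tube #4)/(factor to tube #2) = 1.8408 × 10^6/993.46 = 1.85 × 10^3

1.85 × 10^3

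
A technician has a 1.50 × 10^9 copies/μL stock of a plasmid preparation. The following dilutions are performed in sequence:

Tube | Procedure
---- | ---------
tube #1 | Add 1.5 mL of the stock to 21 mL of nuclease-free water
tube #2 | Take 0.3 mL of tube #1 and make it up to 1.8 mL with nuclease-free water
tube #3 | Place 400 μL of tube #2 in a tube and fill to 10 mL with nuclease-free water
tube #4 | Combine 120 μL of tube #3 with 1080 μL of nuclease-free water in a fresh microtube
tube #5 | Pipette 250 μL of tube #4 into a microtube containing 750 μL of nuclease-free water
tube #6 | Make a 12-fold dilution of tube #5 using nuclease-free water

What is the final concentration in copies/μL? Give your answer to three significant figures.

1.39 × 10^3 copies/μL

Step 1: 1.5 mL + 21 mL = 22.5 mL total → factor 22.5/1.5 = 15
Step 2: 0.3 mL brought to 1.8 mL → factor 1.8/0.3 = 6
Step 3: 400 μL brought to 10 mL → factor 10000/400 = 25
Step 4: 120 μL + 1080 μL = 1200 μL total → factor 1200/120 = 10
Step 5: 250 μL + 750 μL = 1000 μL total → factor 1000/250 = 4
Step 6: 12-fold → factor 12
Overall dilution factor = 15 × 6 × 25 × 10 × 4 × 12 = 1.08 × 10^6
Final = 1.50 × 10^9 copies/μL / 1.08 × 10^6 = 1.39 × 10^3 copies/μL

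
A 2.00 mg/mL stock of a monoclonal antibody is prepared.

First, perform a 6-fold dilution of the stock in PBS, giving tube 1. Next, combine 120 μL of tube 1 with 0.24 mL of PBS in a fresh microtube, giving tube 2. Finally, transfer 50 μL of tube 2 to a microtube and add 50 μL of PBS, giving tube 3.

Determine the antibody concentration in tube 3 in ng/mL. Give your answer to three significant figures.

Step 1: 6-fold → factor 6
Step 2: 120 μL + 0.24 mL = 360 μL total → factor 360/120 = 3
Step 3: 50 μL + 50 μL = 100 μL total → factor 100/50 = 2
Overall dilution factor = 6 × 3 × 2 = 36
Final = 2.00 mg/mL / 36 = 0.05556 mg/mL = 5.56 × 10^4 ng/mL

5.56 × 10^4 ng/mL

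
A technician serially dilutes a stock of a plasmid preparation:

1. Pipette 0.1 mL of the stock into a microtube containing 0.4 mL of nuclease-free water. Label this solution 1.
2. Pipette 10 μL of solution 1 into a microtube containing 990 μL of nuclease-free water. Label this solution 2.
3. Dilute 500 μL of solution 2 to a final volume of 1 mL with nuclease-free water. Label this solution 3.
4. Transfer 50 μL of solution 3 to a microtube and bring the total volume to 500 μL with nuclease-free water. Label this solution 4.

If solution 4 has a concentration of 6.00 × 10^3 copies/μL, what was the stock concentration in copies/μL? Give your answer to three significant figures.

Step 1: 0.1 mL + 0.4 mL = 0.5 mL total → factor 0.5/0.1 = 5
Step 2: 10 μL + 990 μL = 1000 μL total → factor 1000/10 = 100
Step 3: 500 μL brought to 1 mL → factor 1000/500 = 2
Step 4: 50 μL brought to 500 μL → factor 500/50 = 10
Overall dilution factor = 5 × 100 × 2 × 10 = 10000
Stock = 6.00 × 10^3 copies/μL × 10000 = 6.00 × 10^7 copies/μL

6.00 × 10^7 copies/μL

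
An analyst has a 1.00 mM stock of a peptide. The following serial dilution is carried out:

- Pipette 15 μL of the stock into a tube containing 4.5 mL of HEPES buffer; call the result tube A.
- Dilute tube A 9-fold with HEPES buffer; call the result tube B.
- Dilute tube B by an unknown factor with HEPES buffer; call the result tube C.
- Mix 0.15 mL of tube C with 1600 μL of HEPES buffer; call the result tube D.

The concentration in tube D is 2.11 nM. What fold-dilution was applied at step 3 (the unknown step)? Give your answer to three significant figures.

15.0-fold

Step 1: 15 μL + 4.5 mL = 4515 μL total → factor 4515/15 = 301
Step 2: 9-fold → factor 9
Step 3: unknown factor x
Step 4: 0.15 mL + 1600 μL = 1.75 mL total → factor 1.75/0.15 = 11.667
Product of known-step factors = 31605
Overall factor = 1.00 mM / (2.11 nM) = 4.7393 × 10^5
x = 4.7393 × 10^5 / 31605 = 15.0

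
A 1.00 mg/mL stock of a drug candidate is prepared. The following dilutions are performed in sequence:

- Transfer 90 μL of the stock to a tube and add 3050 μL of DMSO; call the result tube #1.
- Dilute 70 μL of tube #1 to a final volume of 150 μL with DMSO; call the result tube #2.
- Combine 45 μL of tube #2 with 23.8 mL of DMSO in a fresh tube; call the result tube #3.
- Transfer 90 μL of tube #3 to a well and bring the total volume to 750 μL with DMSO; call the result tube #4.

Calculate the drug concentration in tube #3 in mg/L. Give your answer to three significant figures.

0.0252 mg/L

Step 1: 90 μL + 3050 μL = 3140 μL total → factor 3140/90 = 34.889
Step 2: 70 μL brought to 150 μL → factor 150/70 = 2.1429
Step 3: 45 μL + 23.8 mL = 23845 μL total → factor 23845/45 = 529.89
Dilution factor through tube #3 = 34.889 × 2.1429 × 529.89 = 39616
[tube #3] = 1.00 mg/mL / 39616 = 2.524 × 10^-5 mg/mL = 0.0252 mg/L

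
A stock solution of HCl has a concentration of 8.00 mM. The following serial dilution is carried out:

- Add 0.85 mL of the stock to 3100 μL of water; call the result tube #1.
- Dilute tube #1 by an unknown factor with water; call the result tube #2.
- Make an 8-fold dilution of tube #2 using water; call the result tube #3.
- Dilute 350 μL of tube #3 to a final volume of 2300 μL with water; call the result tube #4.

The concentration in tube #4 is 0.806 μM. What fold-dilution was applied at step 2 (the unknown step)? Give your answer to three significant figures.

Step 1: 0.85 mL + 3100 μL = 3.95 mL total → factor 3.95/0.85 = 4.6471
Step 2: unknown factor x
Step 3: 8-fold → factor 8
Step 4: 350 μL brought to 2300 μL → factor 2300/350 = 6.5714
Product of known-step factors = 244.3
Overall factor = 8.00 mM / (0.806 μM) = 9925.6
x = 9925.6 / 244.3 = 40.6

40.6-fold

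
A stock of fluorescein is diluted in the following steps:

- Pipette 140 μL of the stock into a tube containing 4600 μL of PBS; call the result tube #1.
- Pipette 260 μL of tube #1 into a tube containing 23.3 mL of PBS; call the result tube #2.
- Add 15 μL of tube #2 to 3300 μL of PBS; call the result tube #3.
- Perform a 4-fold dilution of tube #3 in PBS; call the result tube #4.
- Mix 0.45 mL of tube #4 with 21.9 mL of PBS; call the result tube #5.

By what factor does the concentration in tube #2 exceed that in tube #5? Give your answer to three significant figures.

4.39 × 10^4

Step 1: 140 μL + 4600 μL = 4740 μL total → factor 4740/140 = 33.857
Step 2: 260 μL + 23.3 mL = 23560 μL total → factor 23560/260 = 90.615
Step 3: 15 μL + 3300 μL = 3315 μL total → factor 3315/15 = 221
Step 4: 4-fold → factor 4
Step 5: 0.45 mL + 21.9 mL = 22.35 mL total → factor 22.35/0.45 = 49.667
Dilution factor to tube #2 = 3068; to tube #5 = 1.347 × 10^8
[tube #2]/[tube #5] = (factor to tube #5)/(factor to tube #2) = 1.347 × 10^8/3068 = 4.39 × 10^4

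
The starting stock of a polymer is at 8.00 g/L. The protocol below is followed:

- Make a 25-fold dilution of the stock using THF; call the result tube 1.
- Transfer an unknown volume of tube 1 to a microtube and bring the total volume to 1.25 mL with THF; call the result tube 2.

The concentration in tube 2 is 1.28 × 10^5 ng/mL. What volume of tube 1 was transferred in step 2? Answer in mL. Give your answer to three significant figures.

Step 1: 25-fold → factor 25
Step 2: v brought to 1.25 mL → factor = 1.25 mL/v
Product of known-step factors = 25
Overall factor = 8.00 g/L / (1.28 × 10^5 ng/mL) = 62.5
Step-2 factor = 62.5 / 25 = 2.5
v = 1.25 mL / 2.5 = 0.500 mL

0.500 mL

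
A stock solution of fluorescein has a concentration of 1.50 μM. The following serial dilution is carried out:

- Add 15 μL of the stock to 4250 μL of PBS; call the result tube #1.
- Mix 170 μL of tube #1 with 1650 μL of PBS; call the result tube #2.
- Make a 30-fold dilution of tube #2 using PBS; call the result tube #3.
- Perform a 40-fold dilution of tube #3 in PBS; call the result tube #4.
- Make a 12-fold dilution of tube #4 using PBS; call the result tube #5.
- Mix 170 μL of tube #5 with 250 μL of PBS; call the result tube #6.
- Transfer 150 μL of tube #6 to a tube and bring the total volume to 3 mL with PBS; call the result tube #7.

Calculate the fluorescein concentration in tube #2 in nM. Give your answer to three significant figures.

0.493 nM

Step 1: 15 μL + 4250 μL = 4265 μL total → factor 4265/15 = 284.33
Step 2: 170 μL + 1650 μL = 1820 μL total → factor 1820/170 = 10.706
Dilution factor through tube #2 = 284.33 × 10.706 = 3044
[tube #2] = 1.50 μM / 3044 = 0.0004928 μM = 0.493 nM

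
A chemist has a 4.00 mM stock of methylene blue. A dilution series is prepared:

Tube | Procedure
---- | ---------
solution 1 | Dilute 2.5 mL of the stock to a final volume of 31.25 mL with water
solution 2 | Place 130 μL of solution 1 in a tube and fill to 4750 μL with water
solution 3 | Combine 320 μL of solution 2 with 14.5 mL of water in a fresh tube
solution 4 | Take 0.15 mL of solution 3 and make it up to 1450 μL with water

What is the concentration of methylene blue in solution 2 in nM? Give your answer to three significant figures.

Step 1: 2.5 mL brought to 31.25 mL → factor 31.25/2.5 = 12.5
Step 2: 130 μL brought to 4750 μL → factor 4750/130 = 36.538
Dilution factor through solution 2 = 12.5 × 36.538 = 456.73
[solution 2] = 4.00 mM / 456.73 = 0.008758 mM = 8.76 × 10^3 nM

8.76 × 10^3 nM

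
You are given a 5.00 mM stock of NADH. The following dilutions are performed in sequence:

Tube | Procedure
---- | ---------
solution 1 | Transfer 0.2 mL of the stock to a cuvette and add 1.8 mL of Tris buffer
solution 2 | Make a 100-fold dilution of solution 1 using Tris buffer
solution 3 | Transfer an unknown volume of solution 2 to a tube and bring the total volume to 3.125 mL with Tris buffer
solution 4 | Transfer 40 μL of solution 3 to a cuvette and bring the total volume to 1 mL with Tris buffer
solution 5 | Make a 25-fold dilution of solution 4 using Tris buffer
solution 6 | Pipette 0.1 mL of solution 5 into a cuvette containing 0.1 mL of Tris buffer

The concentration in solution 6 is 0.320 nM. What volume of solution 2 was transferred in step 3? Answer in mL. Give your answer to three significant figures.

Step 1: 0.2 mL + 1.8 mL = 2 mL total → factor 2/0.2 = 10
Step 2: 100-fold → factor 100
Step 3: v brought to 3.125 mL → factor = 3.125 mL/v
Step 4: 40 μL brought to 1 mL → factor 1000/40 = 25
Step 5: 25-fold → factor 25
Step 6: 0.1 mL + 0.1 mL = 0.2 mL total → factor 0.2/0.1 = 2
Product of known-step factors = 1.25 × 10^6
Overall factor = 5.00 mM / (0.320 nM) = 1.5625 × 10^7
Step-3 factor = 1.5625 × 10^7 / 1.25 × 10^6 = 12.5
v = 3.125 mL / 12.5 = 0.250 mL

0.250 mL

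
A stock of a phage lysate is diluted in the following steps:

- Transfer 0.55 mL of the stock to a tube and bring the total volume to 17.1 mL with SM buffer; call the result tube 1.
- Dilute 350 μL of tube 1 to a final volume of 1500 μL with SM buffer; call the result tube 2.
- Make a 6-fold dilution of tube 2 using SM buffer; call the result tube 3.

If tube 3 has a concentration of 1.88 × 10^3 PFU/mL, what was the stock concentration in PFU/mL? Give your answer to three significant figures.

Step 1: 0.55 mL brought to 17.1 mL → factor 17.1/0.55 = 31.091
Step 2: 350 μL brought to 1500 μL → factor 1500/350 = 4.2857
Step 3: 6-fold → factor 6
Overall dilution factor = 31.091 × 4.2857 × 6 = 799.48
Stock = 1.88 × 10^3 PFU/mL × 799.48 = 1.50 × 10^6 PFU/mL

1.50 × 10^6 PFU/mL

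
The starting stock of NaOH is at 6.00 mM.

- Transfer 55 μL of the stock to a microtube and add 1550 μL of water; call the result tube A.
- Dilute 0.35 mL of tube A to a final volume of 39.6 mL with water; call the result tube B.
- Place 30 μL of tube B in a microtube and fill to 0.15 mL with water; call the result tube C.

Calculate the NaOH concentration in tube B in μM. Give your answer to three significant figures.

1.82 μM

Step 1: 55 μL + 1550 μL = 1605 μL total → factor 1605/55 = 29.182
Step 2: 0.35 mL brought to 39.6 mL → factor 39.6/0.35 = 113.14
Dilution factor through tube B = 29.182 × 113.14 = 3301.7
[tube B] = 6.00 mM / 3301.7 = 0.001817 mM = 1.82 μM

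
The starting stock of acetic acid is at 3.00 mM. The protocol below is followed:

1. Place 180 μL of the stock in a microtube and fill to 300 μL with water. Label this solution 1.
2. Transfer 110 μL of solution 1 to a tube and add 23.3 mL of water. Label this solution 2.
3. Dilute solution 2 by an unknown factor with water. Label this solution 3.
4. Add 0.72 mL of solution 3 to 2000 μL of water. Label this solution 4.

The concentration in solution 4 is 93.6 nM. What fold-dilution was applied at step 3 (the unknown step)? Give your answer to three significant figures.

Step 1: 180 μL brought to 300 μL → factor 300/180 = 1.6667
Step 2: 110 μL + 23.3 mL = 23410 μL total → factor 23410/110 = 212.82
Step 3: unknown factor x
Step 4: 0.72 mL + 2000 μL = 2.72 mL total → factor 2.72/0.72 = 3.7778
Product of known-step factors = 1340
Overall factor = 3.00 mM / (93.6 nM) = 32051
x = 32051 / 1340 = 23.9

23.9-fold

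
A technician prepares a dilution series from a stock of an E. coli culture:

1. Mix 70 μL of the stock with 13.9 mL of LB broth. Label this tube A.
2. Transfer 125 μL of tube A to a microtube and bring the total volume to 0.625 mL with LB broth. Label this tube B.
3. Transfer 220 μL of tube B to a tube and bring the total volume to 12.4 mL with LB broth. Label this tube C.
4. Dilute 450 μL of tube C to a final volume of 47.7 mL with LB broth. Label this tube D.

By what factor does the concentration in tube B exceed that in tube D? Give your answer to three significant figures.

Step 1: 70 μL + 13.9 mL = 13970 μL total → factor 13970/70 = 199.57
Step 2: 125 μL brought to 0.625 mL → factor 625/125 = 5
Step 3: 220 μL brought to 12.4 mL → factor 12400/220 = 56.364
Step 4: 450 μL brought to 47.7 mL → factor 47700/450 = 106
Dilution factor to tube B = 997.86; to tube D = 5.9617 × 10^6
[tube B]/[tube D] = (factor to tube D)/(factor to tube B) = 5.9617 × 10^6/997.86 = 5.97 × 10^3

5.97 × 10^3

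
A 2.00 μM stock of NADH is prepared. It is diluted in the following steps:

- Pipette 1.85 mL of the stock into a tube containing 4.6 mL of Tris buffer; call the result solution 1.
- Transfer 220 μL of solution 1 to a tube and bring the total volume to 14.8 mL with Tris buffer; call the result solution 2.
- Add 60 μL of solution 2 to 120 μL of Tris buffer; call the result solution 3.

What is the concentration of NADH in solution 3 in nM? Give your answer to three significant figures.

Step 1: 1.85 mL + 4.6 mL = 6.45 mL total → factor 6.45/1.85 = 3.4865
Step 2: 220 μL brought to 14.8 mL → factor 14800/220 = 67.273
Step 3: 60 μL + 120 μL = 180 μL total → factor 180/60 = 3
Overall dilution factor = 3.4865 × 67.273 × 3 = 703.64
Final = 2.00 μM / 703.64 = 0.002842 μM = 2.84 nM

2.84 nM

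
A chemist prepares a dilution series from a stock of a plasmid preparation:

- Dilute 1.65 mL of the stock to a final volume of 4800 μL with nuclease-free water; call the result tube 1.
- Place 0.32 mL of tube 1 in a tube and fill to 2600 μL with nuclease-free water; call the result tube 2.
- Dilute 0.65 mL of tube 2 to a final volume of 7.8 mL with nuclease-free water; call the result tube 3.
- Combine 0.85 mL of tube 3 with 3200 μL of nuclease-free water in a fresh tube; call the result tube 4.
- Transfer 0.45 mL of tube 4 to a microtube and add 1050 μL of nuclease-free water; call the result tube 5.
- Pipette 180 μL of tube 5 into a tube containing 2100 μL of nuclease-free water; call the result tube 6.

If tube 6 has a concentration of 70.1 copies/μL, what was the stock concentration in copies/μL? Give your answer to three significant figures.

Step 1: 1.65 mL brought to 4800 μL → factor 4.8/1.65 = 2.9091
Step 2: 0.32 mL brought to 2600 μL → factor 2.6/0.32 = 8.125
Step 3: 0.65 mL brought to 7.8 mL → factor 7.8/0.65 = 12
Step 4: 0.85 mL + 3200 μL = 4.05 mL total → factor 4.05/0.85 = 4.7647
Step 5: 0.45 mL + 1050 μL = 1.5 mL total → factor 1.5/0.45 = 3.3333
Step 6: 180 μL + 2100 μL = 2280 μL total → factor 2280/180 = 12.667
Overall dilution factor = 2.9091 × 8.125 × 12 × 4.7647 × 3.3333 × 12.667 = 57061
Stock = 70.1 copies/μL × 57061 = 4.00 × 10^6 copies/μL

4.00 × 10^6 copies/μL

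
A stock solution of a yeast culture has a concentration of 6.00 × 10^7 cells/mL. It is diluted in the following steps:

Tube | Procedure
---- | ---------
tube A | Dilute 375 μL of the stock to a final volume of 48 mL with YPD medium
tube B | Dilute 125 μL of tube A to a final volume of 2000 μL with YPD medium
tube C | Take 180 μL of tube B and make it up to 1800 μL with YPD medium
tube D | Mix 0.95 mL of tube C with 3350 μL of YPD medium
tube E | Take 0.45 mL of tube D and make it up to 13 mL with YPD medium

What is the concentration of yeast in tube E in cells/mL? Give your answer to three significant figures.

22.4 cells/mL

Step 1: 375 μL brought to 48 mL → factor 48000/375 = 128
Step 2: 125 μL brought to 2000 μL → factor 2000/125 = 16
Step 3: 180 μL brought to 1800 μL → factor 1800/180 = 10
Step 4: 0.95 mL + 3350 μL = 4.3 mL total → factor 4.3/0.95 = 4.5263
Step 5: 0.45 mL brought to 13 mL → factor 13/0.45 = 28.889
Overall dilution factor = 128 × 16 × 10 × 4.5263 × 28.889 = 2.678 × 10^6
Final = 6.00 × 10^7 cells/mL / 2.678 × 10^6 = 22.4 cells/mL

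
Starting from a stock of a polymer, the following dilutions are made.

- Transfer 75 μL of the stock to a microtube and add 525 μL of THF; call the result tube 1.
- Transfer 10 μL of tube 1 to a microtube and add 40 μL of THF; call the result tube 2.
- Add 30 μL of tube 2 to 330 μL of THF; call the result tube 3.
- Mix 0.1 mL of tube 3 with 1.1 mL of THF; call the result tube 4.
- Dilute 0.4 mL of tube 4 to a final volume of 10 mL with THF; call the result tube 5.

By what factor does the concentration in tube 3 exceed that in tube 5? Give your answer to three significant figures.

300

Step 1: 75 μL + 525 μL = 600 μL total → factor 600/75 = 8
Step 2: 10 μL + 40 μL = 50 μL total → factor 50/10 = 5
Step 3: 30 μL + 330 μL = 360 μL total → factor 360/30 = 12
Step 4: 0.1 mL + 1.1 mL = 1.2 mL total → factor 1.2/0.1 = 12
Step 5: 0.4 mL brought to 10 mL → factor 10/0.4 = 25
Dilution factor to tube 3 = 480; to tube 5 = 1.44 × 10^5
[tube 3]/[tube 5] = (factor to tube 5)/(factor to tube 3) = 1.44 × 10^5/480 = 300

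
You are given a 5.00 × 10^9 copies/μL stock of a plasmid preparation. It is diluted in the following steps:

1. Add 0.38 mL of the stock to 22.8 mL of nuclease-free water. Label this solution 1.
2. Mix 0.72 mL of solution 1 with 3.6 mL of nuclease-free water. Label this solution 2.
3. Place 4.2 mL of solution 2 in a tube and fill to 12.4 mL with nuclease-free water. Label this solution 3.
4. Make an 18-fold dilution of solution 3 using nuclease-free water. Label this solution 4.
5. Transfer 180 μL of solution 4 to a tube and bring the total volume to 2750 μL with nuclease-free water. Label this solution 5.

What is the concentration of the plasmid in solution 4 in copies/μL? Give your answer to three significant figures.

Step 1: 0.38 mL + 22.8 mL = 23.18 mL total → factor 23.18/0.38 = 61
Step 2: 0.72 mL + 3.6 mL = 4.32 mL total → factor 4.32/0.72 = 6
Step 3: 4.2 mL brought to 12.4 mL → factor 12.4/4.2 = 2.9524
Step 4: 18-fold → factor 18
Dilution factor through solution 4 = 61 × 6 × 2.9524 × 18 = 19450
[solution 4] = 5.00 × 10^9 copies/μL / 19450 = 2.57 × 10^5 copies/μL

2.57 × 10^5 copies/μL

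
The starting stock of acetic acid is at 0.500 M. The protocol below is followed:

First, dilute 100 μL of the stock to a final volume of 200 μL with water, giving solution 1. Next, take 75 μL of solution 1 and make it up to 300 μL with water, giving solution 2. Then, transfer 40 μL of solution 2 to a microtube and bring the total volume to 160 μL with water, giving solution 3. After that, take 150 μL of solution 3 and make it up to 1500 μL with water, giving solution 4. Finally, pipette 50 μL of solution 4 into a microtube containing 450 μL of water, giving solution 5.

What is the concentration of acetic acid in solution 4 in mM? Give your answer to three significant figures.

Step 1: 100 μL brought to 200 μL → factor 200/100 = 2
Step 2: 75 μL brought to 300 μL → factor 300/75 = 4
Step 3: 40 μL brought to 160 μL → factor 160/40 = 4
Step 4: 150 μL brought to 1500 μL → factor 1500/150 = 10
Dilution factor through solution 4 = 2 × 4 × 4 × 10 = 320
[solution 4] = 0.500 M / 320 = 0.001563 M = 1.56 mM

1.56 mM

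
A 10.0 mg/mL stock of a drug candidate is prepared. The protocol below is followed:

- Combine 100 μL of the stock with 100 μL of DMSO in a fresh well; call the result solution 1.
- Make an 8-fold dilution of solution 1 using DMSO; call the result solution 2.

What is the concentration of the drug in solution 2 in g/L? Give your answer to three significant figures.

Step 1: 100 μL + 100 μL = 200 μL total → factor 200/100 = 2
Step 2: 8-fold → factor 8
Overall dilution factor = 2 × 8 = 16
Final = 10.0 mg/mL / 16 = 0.6250 mg/mL = 0.625 g/L

0.625 g/L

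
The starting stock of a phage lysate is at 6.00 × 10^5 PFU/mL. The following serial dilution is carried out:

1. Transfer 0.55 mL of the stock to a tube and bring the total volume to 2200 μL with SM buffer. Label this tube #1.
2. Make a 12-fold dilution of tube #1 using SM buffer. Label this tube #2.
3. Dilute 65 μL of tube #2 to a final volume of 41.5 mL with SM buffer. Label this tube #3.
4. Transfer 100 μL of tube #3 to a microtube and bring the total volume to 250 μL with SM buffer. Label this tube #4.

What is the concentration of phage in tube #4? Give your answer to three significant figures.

7.83 PFU/mL

Step 1: 0.55 mL brought to 2200 μL → factor 2.2/0.55 = 4
Step 2: 12-fold → factor 12
Step 3: 65 μL brought to 41.5 mL → factor 41500/65 = 638.46
Step 4: 100 μL brought to 250 μL → factor 250/100 = 2.5
Overall dilution factor = 4 × 12 × 638.46 × 2.5 = 76615
Final = 6.00 × 10^5 PFU/mL / 76615 = 7.83 PFU/mL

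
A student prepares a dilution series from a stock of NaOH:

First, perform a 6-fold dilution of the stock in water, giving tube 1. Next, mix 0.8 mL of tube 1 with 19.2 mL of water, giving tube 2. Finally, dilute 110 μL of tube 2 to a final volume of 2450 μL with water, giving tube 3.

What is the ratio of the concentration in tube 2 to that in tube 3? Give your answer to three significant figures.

Step 1: 6-fold → factor 6
Step 2: 0.8 mL + 19.2 mL = 20 mL total → factor 20/0.8 = 25
Step 3: 110 μL brought to 2450 μL → factor 2450/110 = 22.273
Dilution factor to tube 2 = 150; to tube 3 = 3340.9
[tube 2]/[tube 3] = (factor to tube 3)/(factor to tube 2) = 3340.9/150 = 22.3

22.3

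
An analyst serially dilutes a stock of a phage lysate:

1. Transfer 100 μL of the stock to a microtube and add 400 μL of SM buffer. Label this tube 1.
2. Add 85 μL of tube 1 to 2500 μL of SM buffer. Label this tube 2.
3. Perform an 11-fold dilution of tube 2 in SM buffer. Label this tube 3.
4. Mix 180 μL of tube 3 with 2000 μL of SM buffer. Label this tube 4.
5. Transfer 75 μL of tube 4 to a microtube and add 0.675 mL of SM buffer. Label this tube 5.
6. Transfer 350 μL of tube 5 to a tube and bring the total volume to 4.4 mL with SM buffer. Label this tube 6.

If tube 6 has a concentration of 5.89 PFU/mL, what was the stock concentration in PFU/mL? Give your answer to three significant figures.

1.50 × 10^7 PFU/mL

Step 1: 100 μL + 400 μL = 500 μL total → factor 500/100 = 5
Step 2: 85 μL + 2500 μL = 2585 μL total → factor 2585/85 = 30.412
Step 3: 11-fold → factor 11
Step 4: 180 μL + 2000 μL = 2180 μL total → factor 2180/180 = 12.111
Step 5: 75 μL + 0.675 mL = 750 μL total → factor 750/75 = 10
Step 6: 350 μL brought to 4.4 mL → factor 4400/350 = 12.571
Overall dilution factor = 5 × 30.412 × 11 × 12.111 × 10 × 12.571 = 2.5467 × 10^6
Stock = 5.89 PFU/mL × 2.5467 × 10^6 = 1.50 × 10^7 PFU/mL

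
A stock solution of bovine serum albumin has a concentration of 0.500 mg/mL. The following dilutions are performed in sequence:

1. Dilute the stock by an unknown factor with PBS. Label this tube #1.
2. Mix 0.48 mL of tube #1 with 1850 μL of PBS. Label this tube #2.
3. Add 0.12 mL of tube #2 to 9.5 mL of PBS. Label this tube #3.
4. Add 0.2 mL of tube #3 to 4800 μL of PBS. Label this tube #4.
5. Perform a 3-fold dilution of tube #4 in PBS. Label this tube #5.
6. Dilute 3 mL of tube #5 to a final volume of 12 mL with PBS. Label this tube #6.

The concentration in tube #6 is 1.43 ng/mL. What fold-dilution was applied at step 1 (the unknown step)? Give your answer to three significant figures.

3.00-fold

Step 1: unknown factor x
Step 2: 0.48 mL + 1850 μL = 2.33 mL total → factor 2.33/0.48 = 4.8542
Step 3: 0.12 mL + 9.5 mL = 9.62 mL total → factor 9.62/0.12 = 80.167
Step 4: 0.2 mL + 4800 μL = 5 mL total → factor 5/0.2 = 25
Step 5: 3-fold → factor 3
Step 6: 3 mL brought to 12 mL → factor 12/3 = 4
Product of known-step factors = 1.1674 × 10^5
Overall factor = 0.500 mg/mL / (1.43 ng/mL) = 3.4965 × 10^5
x = 3.4965 × 10^5 / 1.1674 × 10^5 = 3.00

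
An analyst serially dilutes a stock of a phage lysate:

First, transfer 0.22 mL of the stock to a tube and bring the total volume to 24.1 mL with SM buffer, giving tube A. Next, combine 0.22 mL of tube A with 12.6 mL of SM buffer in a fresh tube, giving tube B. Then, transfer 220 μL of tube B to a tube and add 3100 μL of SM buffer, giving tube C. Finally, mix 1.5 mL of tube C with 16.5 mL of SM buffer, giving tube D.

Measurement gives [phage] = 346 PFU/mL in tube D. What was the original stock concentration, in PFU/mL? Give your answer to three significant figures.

4.00 × 10^8 PFU/mL

Step 1: 0.22 mL brought to 24.1 mL → factor 24.1/0.22 = 109.55
Step 2: 0.22 mL + 12.6 mL = 12.82 mL total → factor 12.82/0.22 = 58.273
Step 3: 220 μL + 3100 μL = 3320 μL total → factor 3320/220 = 15.091
Step 4: 1.5 mL + 16.5 mL = 18 mL total → factor 18/1.5 = 12
Overall dilution factor = 109.55 × 58.273 × 15.091 × 12 = 1.156 × 10^6
Stock = 346 PFU/mL × 1.156 × 10^6 = 4.00 × 10^8 PFU/mL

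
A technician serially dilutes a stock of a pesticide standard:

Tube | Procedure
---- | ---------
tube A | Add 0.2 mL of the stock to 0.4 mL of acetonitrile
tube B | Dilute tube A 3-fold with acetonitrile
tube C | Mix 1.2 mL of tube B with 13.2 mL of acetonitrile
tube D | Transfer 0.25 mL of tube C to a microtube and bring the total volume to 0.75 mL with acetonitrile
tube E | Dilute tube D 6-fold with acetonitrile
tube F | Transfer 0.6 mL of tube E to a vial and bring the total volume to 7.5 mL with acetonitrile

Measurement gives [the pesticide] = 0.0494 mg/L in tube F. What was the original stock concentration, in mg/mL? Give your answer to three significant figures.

Step 1: 0.2 mL + 0.4 mL = 0.6 mL total → factor 0.6/0.2 = 3
Step 2: 3-fold → factor 3
Step 3: 1.2 mL + 13.2 mL = 14.4 mL total → factor 14.4/1.2 = 12
Step 4: 0.25 mL brought to 0.75 mL → factor 0.75/0.25 = 3
Step 5: 6-fold → factor 6
Step 6: 0.6 mL brought to 7.5 mL → factor 7.5/0.6 = 12.5
Overall dilution factor = 3 × 3 × 12 × 3 × 6 × 12.5 = 24300
Stock = 0.0494 mg/L × 24300 = 1200 mg/L = 1.20 mg/mL

1.20 mg/mL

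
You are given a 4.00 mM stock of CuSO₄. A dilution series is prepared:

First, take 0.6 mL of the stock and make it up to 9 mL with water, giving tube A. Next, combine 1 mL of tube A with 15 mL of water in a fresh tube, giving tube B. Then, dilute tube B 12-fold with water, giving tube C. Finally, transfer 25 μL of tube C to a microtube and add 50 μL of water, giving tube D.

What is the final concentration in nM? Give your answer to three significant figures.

463 nM

Step 1: 0.6 mL brought to 9 mL → factor 9/0.6 = 15
Step 2: 1 mL + 15 mL = 16 mL total → factor 16/1 = 16
Step 3: 12-fold → factor 12
Step 4: 25 μL + 50 μL = 75 μL total → factor 75/25 = 3
Overall dilution factor = 15 × 16 × 12 × 3 = 8640
Final = 4.00 mM / 8640 = 0.0004630 mM = 463 nM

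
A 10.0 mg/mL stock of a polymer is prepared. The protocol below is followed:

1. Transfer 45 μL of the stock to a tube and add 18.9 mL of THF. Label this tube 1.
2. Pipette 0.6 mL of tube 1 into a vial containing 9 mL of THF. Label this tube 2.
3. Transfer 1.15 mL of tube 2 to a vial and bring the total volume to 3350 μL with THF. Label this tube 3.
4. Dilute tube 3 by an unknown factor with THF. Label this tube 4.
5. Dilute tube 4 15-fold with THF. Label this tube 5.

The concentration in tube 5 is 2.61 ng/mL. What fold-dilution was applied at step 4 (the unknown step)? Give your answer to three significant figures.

13.0-fold

Step 1: 45 μL + 18.9 mL = 18945 μL total → factor 18945/45 = 421
Step 2: 0.6 mL + 9 mL = 9.6 mL total → factor 9.6/0.6 = 16
Step 3: 1.15 mL brought to 3350 μL → factor 3.35/1.15 = 2.913
Step 4: unknown factor x
Step 5: 15-fold → factor 15
Product of known-step factors = 2.9433 × 10^5
Overall factor = 10.0 mg/mL / (2.61 ng/mL) = 3.8314 × 10^6
x = 3.8314 × 10^6 / 2.9433 × 10^5 = 13.0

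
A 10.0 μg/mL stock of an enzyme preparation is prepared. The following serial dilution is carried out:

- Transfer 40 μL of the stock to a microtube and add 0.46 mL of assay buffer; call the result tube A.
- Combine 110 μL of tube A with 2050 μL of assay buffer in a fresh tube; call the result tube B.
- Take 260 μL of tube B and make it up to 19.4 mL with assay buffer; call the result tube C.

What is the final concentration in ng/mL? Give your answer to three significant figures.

0.546 ng/mL

Step 1: 40 μL + 0.46 mL = 500 μL total → factor 500/40 = 12.5
Step 2: 110 μL + 2050 μL = 2160 μL total → factor 2160/110 = 19.636
Step 3: 260 μL brought to 19.4 mL → factor 19400/260 = 74.615
Overall dilution factor = 12.5 × 19.636 × 74.615 = 18315
Final = 10.0 μg/mL / 18315 = 0.0005460 μg/mL = 0.546 ng/mL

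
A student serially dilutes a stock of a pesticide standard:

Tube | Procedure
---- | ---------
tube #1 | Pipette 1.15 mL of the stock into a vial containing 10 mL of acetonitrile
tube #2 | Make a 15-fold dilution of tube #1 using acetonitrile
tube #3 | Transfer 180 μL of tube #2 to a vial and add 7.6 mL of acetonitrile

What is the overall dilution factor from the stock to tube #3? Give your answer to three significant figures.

6.29 × 10^3

Step 1: 1.15 mL + 10 mL = 11.15 mL total → factor 11.15/1.15 = 9.6957
Step 2: 15-fold → factor 15
Step 3: 180 μL + 7.6 mL = 7780 μL total → factor 7780/180 = 43.222
Overall dilution factor = 9.6957 × 15 × 43.222 = 6286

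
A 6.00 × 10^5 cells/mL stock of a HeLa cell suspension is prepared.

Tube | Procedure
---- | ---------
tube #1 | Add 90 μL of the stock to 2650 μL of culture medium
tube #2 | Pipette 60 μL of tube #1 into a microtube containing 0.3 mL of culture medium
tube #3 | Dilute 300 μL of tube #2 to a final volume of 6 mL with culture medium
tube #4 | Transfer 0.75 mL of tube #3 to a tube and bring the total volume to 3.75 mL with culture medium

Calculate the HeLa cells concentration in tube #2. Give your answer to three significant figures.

3.28 × 10^3 cells/mL

Step 1: 90 μL + 2650 μL = 2740 μL total → factor 2740/90 = 30.444
Step 2: 60 μL + 0.3 mL = 360 μL total → factor 360/60 = 6
Dilution factor through tube #2 = 30.444 × 6 = 182.67
[tube #2] = 6.00 × 10^5 cells/mL / 182.67 = 3.28 × 10^3 cells/mL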